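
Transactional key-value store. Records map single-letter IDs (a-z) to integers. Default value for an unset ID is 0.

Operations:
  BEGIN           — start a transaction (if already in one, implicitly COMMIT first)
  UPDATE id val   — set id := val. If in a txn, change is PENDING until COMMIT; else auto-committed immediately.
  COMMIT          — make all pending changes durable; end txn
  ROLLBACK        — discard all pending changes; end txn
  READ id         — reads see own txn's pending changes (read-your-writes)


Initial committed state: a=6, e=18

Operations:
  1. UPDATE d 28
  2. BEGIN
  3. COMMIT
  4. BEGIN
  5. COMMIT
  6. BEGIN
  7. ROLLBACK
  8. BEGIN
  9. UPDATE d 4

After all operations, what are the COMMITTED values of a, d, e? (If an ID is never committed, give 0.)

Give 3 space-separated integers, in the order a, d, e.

Answer: 6 28 18

Derivation:
Initial committed: {a=6, e=18}
Op 1: UPDATE d=28 (auto-commit; committed d=28)
Op 2: BEGIN: in_txn=True, pending={}
Op 3: COMMIT: merged [] into committed; committed now {a=6, d=28, e=18}
Op 4: BEGIN: in_txn=True, pending={}
Op 5: COMMIT: merged [] into committed; committed now {a=6, d=28, e=18}
Op 6: BEGIN: in_txn=True, pending={}
Op 7: ROLLBACK: discarded pending []; in_txn=False
Op 8: BEGIN: in_txn=True, pending={}
Op 9: UPDATE d=4 (pending; pending now {d=4})
Final committed: {a=6, d=28, e=18}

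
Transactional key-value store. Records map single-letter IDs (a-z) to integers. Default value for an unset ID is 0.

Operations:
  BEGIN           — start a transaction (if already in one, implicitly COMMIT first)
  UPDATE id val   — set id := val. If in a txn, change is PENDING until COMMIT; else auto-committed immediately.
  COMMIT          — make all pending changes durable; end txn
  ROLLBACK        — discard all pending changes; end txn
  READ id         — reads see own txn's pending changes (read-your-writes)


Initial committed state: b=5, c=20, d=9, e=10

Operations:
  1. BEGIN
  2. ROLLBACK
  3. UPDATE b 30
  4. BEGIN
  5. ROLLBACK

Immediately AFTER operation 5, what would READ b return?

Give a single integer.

Answer: 30

Derivation:
Initial committed: {b=5, c=20, d=9, e=10}
Op 1: BEGIN: in_txn=True, pending={}
Op 2: ROLLBACK: discarded pending []; in_txn=False
Op 3: UPDATE b=30 (auto-commit; committed b=30)
Op 4: BEGIN: in_txn=True, pending={}
Op 5: ROLLBACK: discarded pending []; in_txn=False
After op 5: visible(b) = 30 (pending={}, committed={b=30, c=20, d=9, e=10})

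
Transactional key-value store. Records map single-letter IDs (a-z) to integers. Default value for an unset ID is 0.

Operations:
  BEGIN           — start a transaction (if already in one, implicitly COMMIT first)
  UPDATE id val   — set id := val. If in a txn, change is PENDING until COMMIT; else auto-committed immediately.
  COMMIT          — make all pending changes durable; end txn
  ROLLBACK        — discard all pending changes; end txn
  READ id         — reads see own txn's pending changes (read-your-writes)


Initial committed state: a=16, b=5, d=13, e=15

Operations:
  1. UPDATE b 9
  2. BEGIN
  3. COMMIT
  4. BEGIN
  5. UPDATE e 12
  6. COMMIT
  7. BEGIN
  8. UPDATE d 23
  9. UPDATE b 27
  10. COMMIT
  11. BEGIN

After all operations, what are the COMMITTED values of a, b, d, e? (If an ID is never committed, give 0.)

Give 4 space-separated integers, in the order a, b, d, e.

Initial committed: {a=16, b=5, d=13, e=15}
Op 1: UPDATE b=9 (auto-commit; committed b=9)
Op 2: BEGIN: in_txn=True, pending={}
Op 3: COMMIT: merged [] into committed; committed now {a=16, b=9, d=13, e=15}
Op 4: BEGIN: in_txn=True, pending={}
Op 5: UPDATE e=12 (pending; pending now {e=12})
Op 6: COMMIT: merged ['e'] into committed; committed now {a=16, b=9, d=13, e=12}
Op 7: BEGIN: in_txn=True, pending={}
Op 8: UPDATE d=23 (pending; pending now {d=23})
Op 9: UPDATE b=27 (pending; pending now {b=27, d=23})
Op 10: COMMIT: merged ['b', 'd'] into committed; committed now {a=16, b=27, d=23, e=12}
Op 11: BEGIN: in_txn=True, pending={}
Final committed: {a=16, b=27, d=23, e=12}

Answer: 16 27 23 12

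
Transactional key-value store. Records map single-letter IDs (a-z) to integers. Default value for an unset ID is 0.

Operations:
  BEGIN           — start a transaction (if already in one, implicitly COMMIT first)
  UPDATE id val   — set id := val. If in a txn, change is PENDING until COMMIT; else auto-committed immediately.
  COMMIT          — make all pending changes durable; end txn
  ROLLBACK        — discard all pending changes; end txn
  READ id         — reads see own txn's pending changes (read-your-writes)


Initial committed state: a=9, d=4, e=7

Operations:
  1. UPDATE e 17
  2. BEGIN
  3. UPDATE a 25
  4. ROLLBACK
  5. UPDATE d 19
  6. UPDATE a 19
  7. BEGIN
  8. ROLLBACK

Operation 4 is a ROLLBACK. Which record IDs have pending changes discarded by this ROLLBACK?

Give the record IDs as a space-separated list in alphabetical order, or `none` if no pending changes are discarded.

Initial committed: {a=9, d=4, e=7}
Op 1: UPDATE e=17 (auto-commit; committed e=17)
Op 2: BEGIN: in_txn=True, pending={}
Op 3: UPDATE a=25 (pending; pending now {a=25})
Op 4: ROLLBACK: discarded pending ['a']; in_txn=False
Op 5: UPDATE d=19 (auto-commit; committed d=19)
Op 6: UPDATE a=19 (auto-commit; committed a=19)
Op 7: BEGIN: in_txn=True, pending={}
Op 8: ROLLBACK: discarded pending []; in_txn=False
ROLLBACK at op 4 discards: ['a']

Answer: a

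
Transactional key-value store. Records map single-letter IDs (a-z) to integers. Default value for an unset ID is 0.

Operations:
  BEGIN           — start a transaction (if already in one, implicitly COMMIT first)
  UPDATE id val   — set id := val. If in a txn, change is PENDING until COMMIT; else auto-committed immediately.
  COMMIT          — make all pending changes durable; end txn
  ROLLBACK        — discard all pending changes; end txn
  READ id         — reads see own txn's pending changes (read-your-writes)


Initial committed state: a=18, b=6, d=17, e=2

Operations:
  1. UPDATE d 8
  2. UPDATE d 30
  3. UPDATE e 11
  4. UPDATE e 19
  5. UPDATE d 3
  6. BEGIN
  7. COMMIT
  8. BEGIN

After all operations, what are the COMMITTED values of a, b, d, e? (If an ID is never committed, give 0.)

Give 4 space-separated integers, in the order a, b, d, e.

Initial committed: {a=18, b=6, d=17, e=2}
Op 1: UPDATE d=8 (auto-commit; committed d=8)
Op 2: UPDATE d=30 (auto-commit; committed d=30)
Op 3: UPDATE e=11 (auto-commit; committed e=11)
Op 4: UPDATE e=19 (auto-commit; committed e=19)
Op 5: UPDATE d=3 (auto-commit; committed d=3)
Op 6: BEGIN: in_txn=True, pending={}
Op 7: COMMIT: merged [] into committed; committed now {a=18, b=6, d=3, e=19}
Op 8: BEGIN: in_txn=True, pending={}
Final committed: {a=18, b=6, d=3, e=19}

Answer: 18 6 3 19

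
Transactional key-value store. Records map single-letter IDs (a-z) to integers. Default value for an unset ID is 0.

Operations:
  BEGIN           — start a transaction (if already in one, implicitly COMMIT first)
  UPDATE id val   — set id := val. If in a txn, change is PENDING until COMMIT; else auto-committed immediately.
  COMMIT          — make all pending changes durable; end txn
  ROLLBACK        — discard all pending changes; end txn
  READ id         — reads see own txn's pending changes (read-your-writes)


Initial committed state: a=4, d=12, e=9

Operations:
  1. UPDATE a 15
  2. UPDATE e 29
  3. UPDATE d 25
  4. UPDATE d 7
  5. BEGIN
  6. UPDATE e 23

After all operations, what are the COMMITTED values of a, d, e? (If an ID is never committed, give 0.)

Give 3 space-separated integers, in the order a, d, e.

Answer: 15 7 29

Derivation:
Initial committed: {a=4, d=12, e=9}
Op 1: UPDATE a=15 (auto-commit; committed a=15)
Op 2: UPDATE e=29 (auto-commit; committed e=29)
Op 3: UPDATE d=25 (auto-commit; committed d=25)
Op 4: UPDATE d=7 (auto-commit; committed d=7)
Op 5: BEGIN: in_txn=True, pending={}
Op 6: UPDATE e=23 (pending; pending now {e=23})
Final committed: {a=15, d=7, e=29}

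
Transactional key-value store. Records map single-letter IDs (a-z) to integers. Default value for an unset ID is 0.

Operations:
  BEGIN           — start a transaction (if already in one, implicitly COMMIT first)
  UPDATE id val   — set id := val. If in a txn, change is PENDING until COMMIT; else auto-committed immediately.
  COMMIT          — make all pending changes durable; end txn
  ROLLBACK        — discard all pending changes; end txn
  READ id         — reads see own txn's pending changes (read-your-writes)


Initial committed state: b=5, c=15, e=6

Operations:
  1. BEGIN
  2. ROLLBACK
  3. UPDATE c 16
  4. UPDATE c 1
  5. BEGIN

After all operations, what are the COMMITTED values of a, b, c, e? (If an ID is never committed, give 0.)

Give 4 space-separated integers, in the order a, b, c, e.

Answer: 0 5 1 6

Derivation:
Initial committed: {b=5, c=15, e=6}
Op 1: BEGIN: in_txn=True, pending={}
Op 2: ROLLBACK: discarded pending []; in_txn=False
Op 3: UPDATE c=16 (auto-commit; committed c=16)
Op 4: UPDATE c=1 (auto-commit; committed c=1)
Op 5: BEGIN: in_txn=True, pending={}
Final committed: {b=5, c=1, e=6}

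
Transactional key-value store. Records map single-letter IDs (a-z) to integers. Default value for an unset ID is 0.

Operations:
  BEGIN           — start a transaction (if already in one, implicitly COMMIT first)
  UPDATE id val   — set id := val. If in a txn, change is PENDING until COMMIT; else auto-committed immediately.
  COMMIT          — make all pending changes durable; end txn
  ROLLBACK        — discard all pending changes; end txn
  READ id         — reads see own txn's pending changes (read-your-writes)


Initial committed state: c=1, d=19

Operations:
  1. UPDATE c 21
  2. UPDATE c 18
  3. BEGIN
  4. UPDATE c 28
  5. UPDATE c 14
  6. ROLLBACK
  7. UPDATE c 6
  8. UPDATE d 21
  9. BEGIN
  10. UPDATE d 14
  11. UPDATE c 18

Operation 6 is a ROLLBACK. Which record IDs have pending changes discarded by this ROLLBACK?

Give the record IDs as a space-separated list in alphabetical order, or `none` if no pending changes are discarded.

Answer: c

Derivation:
Initial committed: {c=1, d=19}
Op 1: UPDATE c=21 (auto-commit; committed c=21)
Op 2: UPDATE c=18 (auto-commit; committed c=18)
Op 3: BEGIN: in_txn=True, pending={}
Op 4: UPDATE c=28 (pending; pending now {c=28})
Op 5: UPDATE c=14 (pending; pending now {c=14})
Op 6: ROLLBACK: discarded pending ['c']; in_txn=False
Op 7: UPDATE c=6 (auto-commit; committed c=6)
Op 8: UPDATE d=21 (auto-commit; committed d=21)
Op 9: BEGIN: in_txn=True, pending={}
Op 10: UPDATE d=14 (pending; pending now {d=14})
Op 11: UPDATE c=18 (pending; pending now {c=18, d=14})
ROLLBACK at op 6 discards: ['c']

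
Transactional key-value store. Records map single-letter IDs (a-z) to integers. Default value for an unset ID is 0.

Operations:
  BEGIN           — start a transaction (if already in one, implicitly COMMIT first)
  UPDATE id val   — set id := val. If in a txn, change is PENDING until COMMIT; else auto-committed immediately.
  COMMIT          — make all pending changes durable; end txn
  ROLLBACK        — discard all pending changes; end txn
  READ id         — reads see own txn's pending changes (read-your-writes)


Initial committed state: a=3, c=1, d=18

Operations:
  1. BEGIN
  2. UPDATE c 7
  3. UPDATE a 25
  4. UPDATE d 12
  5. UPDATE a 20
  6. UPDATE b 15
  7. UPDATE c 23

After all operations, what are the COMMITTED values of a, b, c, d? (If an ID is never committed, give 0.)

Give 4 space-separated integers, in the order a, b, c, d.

Initial committed: {a=3, c=1, d=18}
Op 1: BEGIN: in_txn=True, pending={}
Op 2: UPDATE c=7 (pending; pending now {c=7})
Op 3: UPDATE a=25 (pending; pending now {a=25, c=7})
Op 4: UPDATE d=12 (pending; pending now {a=25, c=7, d=12})
Op 5: UPDATE a=20 (pending; pending now {a=20, c=7, d=12})
Op 6: UPDATE b=15 (pending; pending now {a=20, b=15, c=7, d=12})
Op 7: UPDATE c=23 (pending; pending now {a=20, b=15, c=23, d=12})
Final committed: {a=3, c=1, d=18}

Answer: 3 0 1 18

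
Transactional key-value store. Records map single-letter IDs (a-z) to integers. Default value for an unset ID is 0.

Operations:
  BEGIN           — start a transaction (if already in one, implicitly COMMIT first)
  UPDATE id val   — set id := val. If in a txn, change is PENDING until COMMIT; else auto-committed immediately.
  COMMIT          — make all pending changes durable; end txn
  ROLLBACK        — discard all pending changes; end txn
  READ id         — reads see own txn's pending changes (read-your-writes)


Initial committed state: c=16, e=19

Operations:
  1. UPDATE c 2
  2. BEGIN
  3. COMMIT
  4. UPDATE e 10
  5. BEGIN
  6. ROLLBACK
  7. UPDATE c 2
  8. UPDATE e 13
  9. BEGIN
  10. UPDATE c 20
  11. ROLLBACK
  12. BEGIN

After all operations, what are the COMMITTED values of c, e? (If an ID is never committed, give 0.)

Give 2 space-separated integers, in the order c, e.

Initial committed: {c=16, e=19}
Op 1: UPDATE c=2 (auto-commit; committed c=2)
Op 2: BEGIN: in_txn=True, pending={}
Op 3: COMMIT: merged [] into committed; committed now {c=2, e=19}
Op 4: UPDATE e=10 (auto-commit; committed e=10)
Op 5: BEGIN: in_txn=True, pending={}
Op 6: ROLLBACK: discarded pending []; in_txn=False
Op 7: UPDATE c=2 (auto-commit; committed c=2)
Op 8: UPDATE e=13 (auto-commit; committed e=13)
Op 9: BEGIN: in_txn=True, pending={}
Op 10: UPDATE c=20 (pending; pending now {c=20})
Op 11: ROLLBACK: discarded pending ['c']; in_txn=False
Op 12: BEGIN: in_txn=True, pending={}
Final committed: {c=2, e=13}

Answer: 2 13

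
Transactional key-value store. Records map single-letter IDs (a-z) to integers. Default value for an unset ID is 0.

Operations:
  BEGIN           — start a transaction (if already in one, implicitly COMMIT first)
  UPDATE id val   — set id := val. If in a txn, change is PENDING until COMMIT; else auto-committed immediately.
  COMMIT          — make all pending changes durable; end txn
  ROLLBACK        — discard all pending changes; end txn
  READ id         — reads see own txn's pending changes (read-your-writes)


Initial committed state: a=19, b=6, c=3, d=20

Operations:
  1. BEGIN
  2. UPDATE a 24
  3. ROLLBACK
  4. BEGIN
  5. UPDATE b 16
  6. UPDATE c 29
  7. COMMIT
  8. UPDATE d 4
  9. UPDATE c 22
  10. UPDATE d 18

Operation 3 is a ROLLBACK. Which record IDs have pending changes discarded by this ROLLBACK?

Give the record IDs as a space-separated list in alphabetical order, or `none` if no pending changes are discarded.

Initial committed: {a=19, b=6, c=3, d=20}
Op 1: BEGIN: in_txn=True, pending={}
Op 2: UPDATE a=24 (pending; pending now {a=24})
Op 3: ROLLBACK: discarded pending ['a']; in_txn=False
Op 4: BEGIN: in_txn=True, pending={}
Op 5: UPDATE b=16 (pending; pending now {b=16})
Op 6: UPDATE c=29 (pending; pending now {b=16, c=29})
Op 7: COMMIT: merged ['b', 'c'] into committed; committed now {a=19, b=16, c=29, d=20}
Op 8: UPDATE d=4 (auto-commit; committed d=4)
Op 9: UPDATE c=22 (auto-commit; committed c=22)
Op 10: UPDATE d=18 (auto-commit; committed d=18)
ROLLBACK at op 3 discards: ['a']

Answer: a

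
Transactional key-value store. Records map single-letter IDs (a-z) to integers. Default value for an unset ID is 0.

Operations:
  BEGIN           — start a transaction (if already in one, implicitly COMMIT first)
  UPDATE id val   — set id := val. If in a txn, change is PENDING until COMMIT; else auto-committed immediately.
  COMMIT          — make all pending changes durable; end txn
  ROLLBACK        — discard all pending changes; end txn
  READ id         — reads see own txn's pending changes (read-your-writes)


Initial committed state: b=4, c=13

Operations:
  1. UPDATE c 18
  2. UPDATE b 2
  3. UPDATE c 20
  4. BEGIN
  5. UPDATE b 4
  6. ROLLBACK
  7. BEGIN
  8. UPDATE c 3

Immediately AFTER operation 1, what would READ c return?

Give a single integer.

Answer: 18

Derivation:
Initial committed: {b=4, c=13}
Op 1: UPDATE c=18 (auto-commit; committed c=18)
After op 1: visible(c) = 18 (pending={}, committed={b=4, c=18})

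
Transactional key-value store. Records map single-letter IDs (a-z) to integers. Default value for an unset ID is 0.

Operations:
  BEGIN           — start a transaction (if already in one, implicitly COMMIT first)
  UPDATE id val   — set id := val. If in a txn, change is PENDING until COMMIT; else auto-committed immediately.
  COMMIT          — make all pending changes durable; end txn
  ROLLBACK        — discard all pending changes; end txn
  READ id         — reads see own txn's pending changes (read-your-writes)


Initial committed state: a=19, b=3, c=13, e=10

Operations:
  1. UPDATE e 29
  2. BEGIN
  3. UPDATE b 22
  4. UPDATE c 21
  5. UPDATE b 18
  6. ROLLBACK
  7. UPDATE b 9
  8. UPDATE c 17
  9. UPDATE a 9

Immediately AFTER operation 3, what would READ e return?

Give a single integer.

Answer: 29

Derivation:
Initial committed: {a=19, b=3, c=13, e=10}
Op 1: UPDATE e=29 (auto-commit; committed e=29)
Op 2: BEGIN: in_txn=True, pending={}
Op 3: UPDATE b=22 (pending; pending now {b=22})
After op 3: visible(e) = 29 (pending={b=22}, committed={a=19, b=3, c=13, e=29})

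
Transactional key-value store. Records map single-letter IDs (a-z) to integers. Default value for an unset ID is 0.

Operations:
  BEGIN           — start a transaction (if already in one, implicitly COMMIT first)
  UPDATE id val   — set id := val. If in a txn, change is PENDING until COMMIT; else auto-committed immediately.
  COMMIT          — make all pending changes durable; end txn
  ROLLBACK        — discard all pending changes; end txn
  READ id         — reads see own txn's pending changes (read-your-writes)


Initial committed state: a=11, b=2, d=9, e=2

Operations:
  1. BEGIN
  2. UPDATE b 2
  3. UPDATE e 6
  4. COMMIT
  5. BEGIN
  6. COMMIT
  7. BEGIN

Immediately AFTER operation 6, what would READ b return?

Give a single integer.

Initial committed: {a=11, b=2, d=9, e=2}
Op 1: BEGIN: in_txn=True, pending={}
Op 2: UPDATE b=2 (pending; pending now {b=2})
Op 3: UPDATE e=6 (pending; pending now {b=2, e=6})
Op 4: COMMIT: merged ['b', 'e'] into committed; committed now {a=11, b=2, d=9, e=6}
Op 5: BEGIN: in_txn=True, pending={}
Op 6: COMMIT: merged [] into committed; committed now {a=11, b=2, d=9, e=6}
After op 6: visible(b) = 2 (pending={}, committed={a=11, b=2, d=9, e=6})

Answer: 2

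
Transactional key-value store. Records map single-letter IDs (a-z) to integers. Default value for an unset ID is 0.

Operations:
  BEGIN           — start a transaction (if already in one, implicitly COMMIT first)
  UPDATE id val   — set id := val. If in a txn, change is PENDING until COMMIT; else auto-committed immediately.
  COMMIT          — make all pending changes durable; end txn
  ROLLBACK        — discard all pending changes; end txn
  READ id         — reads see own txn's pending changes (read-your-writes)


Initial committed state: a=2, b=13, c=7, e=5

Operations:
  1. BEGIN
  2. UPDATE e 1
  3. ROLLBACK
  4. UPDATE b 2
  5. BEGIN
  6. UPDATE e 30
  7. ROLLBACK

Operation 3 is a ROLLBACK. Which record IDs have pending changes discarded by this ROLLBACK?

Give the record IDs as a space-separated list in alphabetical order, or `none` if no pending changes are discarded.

Initial committed: {a=2, b=13, c=7, e=5}
Op 1: BEGIN: in_txn=True, pending={}
Op 2: UPDATE e=1 (pending; pending now {e=1})
Op 3: ROLLBACK: discarded pending ['e']; in_txn=False
Op 4: UPDATE b=2 (auto-commit; committed b=2)
Op 5: BEGIN: in_txn=True, pending={}
Op 6: UPDATE e=30 (pending; pending now {e=30})
Op 7: ROLLBACK: discarded pending ['e']; in_txn=False
ROLLBACK at op 3 discards: ['e']

Answer: e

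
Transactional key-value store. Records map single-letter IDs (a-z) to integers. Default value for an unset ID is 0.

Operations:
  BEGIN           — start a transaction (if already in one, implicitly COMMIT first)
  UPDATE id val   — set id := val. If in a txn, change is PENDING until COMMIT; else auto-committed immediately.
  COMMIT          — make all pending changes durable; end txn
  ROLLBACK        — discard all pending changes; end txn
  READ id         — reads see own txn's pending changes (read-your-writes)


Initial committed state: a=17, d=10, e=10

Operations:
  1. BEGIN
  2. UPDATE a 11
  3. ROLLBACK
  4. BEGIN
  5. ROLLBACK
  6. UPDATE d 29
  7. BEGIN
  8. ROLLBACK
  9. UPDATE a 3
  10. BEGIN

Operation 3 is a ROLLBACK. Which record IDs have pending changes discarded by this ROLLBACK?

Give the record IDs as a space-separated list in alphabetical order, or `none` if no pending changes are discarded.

Initial committed: {a=17, d=10, e=10}
Op 1: BEGIN: in_txn=True, pending={}
Op 2: UPDATE a=11 (pending; pending now {a=11})
Op 3: ROLLBACK: discarded pending ['a']; in_txn=False
Op 4: BEGIN: in_txn=True, pending={}
Op 5: ROLLBACK: discarded pending []; in_txn=False
Op 6: UPDATE d=29 (auto-commit; committed d=29)
Op 7: BEGIN: in_txn=True, pending={}
Op 8: ROLLBACK: discarded pending []; in_txn=False
Op 9: UPDATE a=3 (auto-commit; committed a=3)
Op 10: BEGIN: in_txn=True, pending={}
ROLLBACK at op 3 discards: ['a']

Answer: a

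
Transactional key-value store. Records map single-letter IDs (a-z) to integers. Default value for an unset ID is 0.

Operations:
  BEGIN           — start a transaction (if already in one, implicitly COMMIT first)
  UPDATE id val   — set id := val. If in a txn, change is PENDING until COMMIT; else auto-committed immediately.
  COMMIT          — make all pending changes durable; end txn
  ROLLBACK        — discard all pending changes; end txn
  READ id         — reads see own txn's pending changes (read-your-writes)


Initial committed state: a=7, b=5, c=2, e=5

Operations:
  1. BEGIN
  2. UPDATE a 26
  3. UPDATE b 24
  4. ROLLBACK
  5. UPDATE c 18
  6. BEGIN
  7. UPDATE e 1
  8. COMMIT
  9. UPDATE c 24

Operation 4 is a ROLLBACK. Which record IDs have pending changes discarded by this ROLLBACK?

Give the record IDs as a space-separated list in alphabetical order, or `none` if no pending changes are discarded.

Answer: a b

Derivation:
Initial committed: {a=7, b=5, c=2, e=5}
Op 1: BEGIN: in_txn=True, pending={}
Op 2: UPDATE a=26 (pending; pending now {a=26})
Op 3: UPDATE b=24 (pending; pending now {a=26, b=24})
Op 4: ROLLBACK: discarded pending ['a', 'b']; in_txn=False
Op 5: UPDATE c=18 (auto-commit; committed c=18)
Op 6: BEGIN: in_txn=True, pending={}
Op 7: UPDATE e=1 (pending; pending now {e=1})
Op 8: COMMIT: merged ['e'] into committed; committed now {a=7, b=5, c=18, e=1}
Op 9: UPDATE c=24 (auto-commit; committed c=24)
ROLLBACK at op 4 discards: ['a', 'b']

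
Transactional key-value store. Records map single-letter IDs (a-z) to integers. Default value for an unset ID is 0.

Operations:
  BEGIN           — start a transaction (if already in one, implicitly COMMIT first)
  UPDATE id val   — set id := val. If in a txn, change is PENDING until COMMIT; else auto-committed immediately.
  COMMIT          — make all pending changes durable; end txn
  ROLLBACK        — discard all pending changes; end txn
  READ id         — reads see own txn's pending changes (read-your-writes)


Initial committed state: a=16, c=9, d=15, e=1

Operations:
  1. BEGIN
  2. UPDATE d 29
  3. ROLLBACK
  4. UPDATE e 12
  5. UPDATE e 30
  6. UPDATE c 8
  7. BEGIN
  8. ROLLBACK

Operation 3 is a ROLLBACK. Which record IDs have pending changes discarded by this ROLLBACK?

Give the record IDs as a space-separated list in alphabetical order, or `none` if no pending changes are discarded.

Answer: d

Derivation:
Initial committed: {a=16, c=9, d=15, e=1}
Op 1: BEGIN: in_txn=True, pending={}
Op 2: UPDATE d=29 (pending; pending now {d=29})
Op 3: ROLLBACK: discarded pending ['d']; in_txn=False
Op 4: UPDATE e=12 (auto-commit; committed e=12)
Op 5: UPDATE e=30 (auto-commit; committed e=30)
Op 6: UPDATE c=8 (auto-commit; committed c=8)
Op 7: BEGIN: in_txn=True, pending={}
Op 8: ROLLBACK: discarded pending []; in_txn=False
ROLLBACK at op 3 discards: ['d']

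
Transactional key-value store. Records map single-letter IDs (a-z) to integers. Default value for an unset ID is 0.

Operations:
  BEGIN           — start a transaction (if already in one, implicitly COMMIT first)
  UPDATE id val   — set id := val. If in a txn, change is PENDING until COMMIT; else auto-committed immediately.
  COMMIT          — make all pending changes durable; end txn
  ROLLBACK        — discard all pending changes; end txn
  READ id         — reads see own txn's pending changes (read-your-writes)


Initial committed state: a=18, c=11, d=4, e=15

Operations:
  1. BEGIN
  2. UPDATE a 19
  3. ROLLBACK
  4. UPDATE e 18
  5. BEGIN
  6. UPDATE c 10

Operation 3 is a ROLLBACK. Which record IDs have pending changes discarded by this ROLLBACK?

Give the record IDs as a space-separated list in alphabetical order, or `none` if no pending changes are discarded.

Answer: a

Derivation:
Initial committed: {a=18, c=11, d=4, e=15}
Op 1: BEGIN: in_txn=True, pending={}
Op 2: UPDATE a=19 (pending; pending now {a=19})
Op 3: ROLLBACK: discarded pending ['a']; in_txn=False
Op 4: UPDATE e=18 (auto-commit; committed e=18)
Op 5: BEGIN: in_txn=True, pending={}
Op 6: UPDATE c=10 (pending; pending now {c=10})
ROLLBACK at op 3 discards: ['a']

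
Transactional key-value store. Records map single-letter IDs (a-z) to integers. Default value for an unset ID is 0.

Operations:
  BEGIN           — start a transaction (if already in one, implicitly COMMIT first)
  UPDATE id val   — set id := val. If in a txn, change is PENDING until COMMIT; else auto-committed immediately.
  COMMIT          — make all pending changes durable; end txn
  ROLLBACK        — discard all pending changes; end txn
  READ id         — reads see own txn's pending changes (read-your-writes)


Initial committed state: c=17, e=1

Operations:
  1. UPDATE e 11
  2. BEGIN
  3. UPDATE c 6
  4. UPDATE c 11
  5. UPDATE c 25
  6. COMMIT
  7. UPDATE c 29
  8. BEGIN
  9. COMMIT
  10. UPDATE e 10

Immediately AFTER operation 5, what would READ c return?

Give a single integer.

Initial committed: {c=17, e=1}
Op 1: UPDATE e=11 (auto-commit; committed e=11)
Op 2: BEGIN: in_txn=True, pending={}
Op 3: UPDATE c=6 (pending; pending now {c=6})
Op 4: UPDATE c=11 (pending; pending now {c=11})
Op 5: UPDATE c=25 (pending; pending now {c=25})
After op 5: visible(c) = 25 (pending={c=25}, committed={c=17, e=11})

Answer: 25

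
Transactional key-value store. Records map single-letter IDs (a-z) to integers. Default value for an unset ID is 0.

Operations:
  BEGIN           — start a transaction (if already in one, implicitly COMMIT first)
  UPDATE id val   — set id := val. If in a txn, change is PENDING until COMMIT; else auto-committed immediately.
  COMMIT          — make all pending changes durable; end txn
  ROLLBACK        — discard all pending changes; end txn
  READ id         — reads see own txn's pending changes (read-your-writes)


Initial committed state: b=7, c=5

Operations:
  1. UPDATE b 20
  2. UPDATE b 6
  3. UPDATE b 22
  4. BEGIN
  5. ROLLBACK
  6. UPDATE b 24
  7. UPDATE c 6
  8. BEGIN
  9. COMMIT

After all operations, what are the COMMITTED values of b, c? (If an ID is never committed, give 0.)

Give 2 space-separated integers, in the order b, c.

Answer: 24 6

Derivation:
Initial committed: {b=7, c=5}
Op 1: UPDATE b=20 (auto-commit; committed b=20)
Op 2: UPDATE b=6 (auto-commit; committed b=6)
Op 3: UPDATE b=22 (auto-commit; committed b=22)
Op 4: BEGIN: in_txn=True, pending={}
Op 5: ROLLBACK: discarded pending []; in_txn=False
Op 6: UPDATE b=24 (auto-commit; committed b=24)
Op 7: UPDATE c=6 (auto-commit; committed c=6)
Op 8: BEGIN: in_txn=True, pending={}
Op 9: COMMIT: merged [] into committed; committed now {b=24, c=6}
Final committed: {b=24, c=6}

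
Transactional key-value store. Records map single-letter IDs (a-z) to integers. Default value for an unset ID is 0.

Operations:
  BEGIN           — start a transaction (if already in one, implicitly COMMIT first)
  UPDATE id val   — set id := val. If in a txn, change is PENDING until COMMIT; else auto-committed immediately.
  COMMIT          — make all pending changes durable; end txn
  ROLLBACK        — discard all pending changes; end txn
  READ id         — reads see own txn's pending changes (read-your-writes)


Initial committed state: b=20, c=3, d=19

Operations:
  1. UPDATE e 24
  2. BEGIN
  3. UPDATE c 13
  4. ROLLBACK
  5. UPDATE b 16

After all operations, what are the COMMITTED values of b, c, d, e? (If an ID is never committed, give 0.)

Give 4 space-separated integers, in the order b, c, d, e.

Answer: 16 3 19 24

Derivation:
Initial committed: {b=20, c=3, d=19}
Op 1: UPDATE e=24 (auto-commit; committed e=24)
Op 2: BEGIN: in_txn=True, pending={}
Op 3: UPDATE c=13 (pending; pending now {c=13})
Op 4: ROLLBACK: discarded pending ['c']; in_txn=False
Op 5: UPDATE b=16 (auto-commit; committed b=16)
Final committed: {b=16, c=3, d=19, e=24}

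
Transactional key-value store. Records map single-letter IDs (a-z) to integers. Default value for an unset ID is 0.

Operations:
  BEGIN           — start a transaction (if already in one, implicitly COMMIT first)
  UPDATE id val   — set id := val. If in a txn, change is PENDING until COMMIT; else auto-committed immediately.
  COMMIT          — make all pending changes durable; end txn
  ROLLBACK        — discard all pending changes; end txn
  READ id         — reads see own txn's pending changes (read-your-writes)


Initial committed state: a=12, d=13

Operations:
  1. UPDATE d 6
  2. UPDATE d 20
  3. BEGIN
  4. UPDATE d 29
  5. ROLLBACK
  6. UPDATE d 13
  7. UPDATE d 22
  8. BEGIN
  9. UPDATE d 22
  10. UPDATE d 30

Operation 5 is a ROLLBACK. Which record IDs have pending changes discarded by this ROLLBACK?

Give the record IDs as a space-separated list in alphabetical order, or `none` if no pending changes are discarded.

Initial committed: {a=12, d=13}
Op 1: UPDATE d=6 (auto-commit; committed d=6)
Op 2: UPDATE d=20 (auto-commit; committed d=20)
Op 3: BEGIN: in_txn=True, pending={}
Op 4: UPDATE d=29 (pending; pending now {d=29})
Op 5: ROLLBACK: discarded pending ['d']; in_txn=False
Op 6: UPDATE d=13 (auto-commit; committed d=13)
Op 7: UPDATE d=22 (auto-commit; committed d=22)
Op 8: BEGIN: in_txn=True, pending={}
Op 9: UPDATE d=22 (pending; pending now {d=22})
Op 10: UPDATE d=30 (pending; pending now {d=30})
ROLLBACK at op 5 discards: ['d']

Answer: d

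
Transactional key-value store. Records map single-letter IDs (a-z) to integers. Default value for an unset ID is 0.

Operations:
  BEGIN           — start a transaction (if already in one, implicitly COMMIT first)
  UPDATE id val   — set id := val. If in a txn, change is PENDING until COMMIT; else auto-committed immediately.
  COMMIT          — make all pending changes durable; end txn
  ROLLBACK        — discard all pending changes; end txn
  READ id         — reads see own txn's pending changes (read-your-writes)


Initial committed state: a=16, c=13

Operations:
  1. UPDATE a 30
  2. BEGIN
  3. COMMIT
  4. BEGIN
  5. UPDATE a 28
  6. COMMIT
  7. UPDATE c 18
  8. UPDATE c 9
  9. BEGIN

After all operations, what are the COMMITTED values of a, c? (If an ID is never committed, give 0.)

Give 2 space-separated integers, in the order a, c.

Answer: 28 9

Derivation:
Initial committed: {a=16, c=13}
Op 1: UPDATE a=30 (auto-commit; committed a=30)
Op 2: BEGIN: in_txn=True, pending={}
Op 3: COMMIT: merged [] into committed; committed now {a=30, c=13}
Op 4: BEGIN: in_txn=True, pending={}
Op 5: UPDATE a=28 (pending; pending now {a=28})
Op 6: COMMIT: merged ['a'] into committed; committed now {a=28, c=13}
Op 7: UPDATE c=18 (auto-commit; committed c=18)
Op 8: UPDATE c=9 (auto-commit; committed c=9)
Op 9: BEGIN: in_txn=True, pending={}
Final committed: {a=28, c=9}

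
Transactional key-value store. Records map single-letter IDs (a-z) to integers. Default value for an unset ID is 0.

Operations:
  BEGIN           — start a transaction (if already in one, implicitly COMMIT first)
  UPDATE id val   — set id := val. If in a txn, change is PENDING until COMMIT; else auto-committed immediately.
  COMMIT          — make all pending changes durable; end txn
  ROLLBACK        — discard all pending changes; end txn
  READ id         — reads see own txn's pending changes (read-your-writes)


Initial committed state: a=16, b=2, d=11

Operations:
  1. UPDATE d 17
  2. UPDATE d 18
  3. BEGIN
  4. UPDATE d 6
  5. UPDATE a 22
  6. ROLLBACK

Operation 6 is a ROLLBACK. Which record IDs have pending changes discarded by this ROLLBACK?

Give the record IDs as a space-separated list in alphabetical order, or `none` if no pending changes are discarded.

Answer: a d

Derivation:
Initial committed: {a=16, b=2, d=11}
Op 1: UPDATE d=17 (auto-commit; committed d=17)
Op 2: UPDATE d=18 (auto-commit; committed d=18)
Op 3: BEGIN: in_txn=True, pending={}
Op 4: UPDATE d=6 (pending; pending now {d=6})
Op 5: UPDATE a=22 (pending; pending now {a=22, d=6})
Op 6: ROLLBACK: discarded pending ['a', 'd']; in_txn=False
ROLLBACK at op 6 discards: ['a', 'd']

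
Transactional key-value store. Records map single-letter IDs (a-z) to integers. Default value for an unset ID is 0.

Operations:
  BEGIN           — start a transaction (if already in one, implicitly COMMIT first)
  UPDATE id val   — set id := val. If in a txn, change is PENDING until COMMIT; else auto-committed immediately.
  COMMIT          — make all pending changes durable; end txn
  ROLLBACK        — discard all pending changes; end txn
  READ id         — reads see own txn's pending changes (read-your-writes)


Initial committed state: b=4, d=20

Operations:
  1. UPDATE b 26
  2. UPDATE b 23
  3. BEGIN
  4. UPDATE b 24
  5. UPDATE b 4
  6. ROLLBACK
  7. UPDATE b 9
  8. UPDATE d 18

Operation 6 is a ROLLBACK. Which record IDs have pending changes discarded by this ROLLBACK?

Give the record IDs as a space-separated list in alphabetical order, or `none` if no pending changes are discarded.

Answer: b

Derivation:
Initial committed: {b=4, d=20}
Op 1: UPDATE b=26 (auto-commit; committed b=26)
Op 2: UPDATE b=23 (auto-commit; committed b=23)
Op 3: BEGIN: in_txn=True, pending={}
Op 4: UPDATE b=24 (pending; pending now {b=24})
Op 5: UPDATE b=4 (pending; pending now {b=4})
Op 6: ROLLBACK: discarded pending ['b']; in_txn=False
Op 7: UPDATE b=9 (auto-commit; committed b=9)
Op 8: UPDATE d=18 (auto-commit; committed d=18)
ROLLBACK at op 6 discards: ['b']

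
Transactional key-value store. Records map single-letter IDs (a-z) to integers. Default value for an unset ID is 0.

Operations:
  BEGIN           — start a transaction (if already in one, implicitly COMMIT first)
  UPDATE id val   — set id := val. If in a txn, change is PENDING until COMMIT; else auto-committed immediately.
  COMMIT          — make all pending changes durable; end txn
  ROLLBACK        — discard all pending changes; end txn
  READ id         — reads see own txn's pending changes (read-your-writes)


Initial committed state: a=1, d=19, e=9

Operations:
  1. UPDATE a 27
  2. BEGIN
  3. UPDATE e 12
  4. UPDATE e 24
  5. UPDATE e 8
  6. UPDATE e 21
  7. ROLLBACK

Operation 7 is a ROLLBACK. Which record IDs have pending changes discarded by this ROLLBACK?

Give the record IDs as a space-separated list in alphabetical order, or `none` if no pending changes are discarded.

Initial committed: {a=1, d=19, e=9}
Op 1: UPDATE a=27 (auto-commit; committed a=27)
Op 2: BEGIN: in_txn=True, pending={}
Op 3: UPDATE e=12 (pending; pending now {e=12})
Op 4: UPDATE e=24 (pending; pending now {e=24})
Op 5: UPDATE e=8 (pending; pending now {e=8})
Op 6: UPDATE e=21 (pending; pending now {e=21})
Op 7: ROLLBACK: discarded pending ['e']; in_txn=False
ROLLBACK at op 7 discards: ['e']

Answer: e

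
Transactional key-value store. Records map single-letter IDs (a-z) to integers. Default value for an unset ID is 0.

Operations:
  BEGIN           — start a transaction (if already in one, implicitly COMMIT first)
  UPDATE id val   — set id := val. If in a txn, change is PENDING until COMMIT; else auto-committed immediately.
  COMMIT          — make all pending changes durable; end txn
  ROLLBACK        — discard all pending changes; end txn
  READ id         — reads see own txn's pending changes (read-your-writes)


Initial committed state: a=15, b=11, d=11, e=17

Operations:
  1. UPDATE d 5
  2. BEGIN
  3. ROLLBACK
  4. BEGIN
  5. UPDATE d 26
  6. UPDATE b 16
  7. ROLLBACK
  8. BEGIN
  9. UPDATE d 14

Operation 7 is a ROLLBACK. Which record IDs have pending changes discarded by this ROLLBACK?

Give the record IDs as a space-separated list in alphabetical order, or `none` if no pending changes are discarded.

Answer: b d

Derivation:
Initial committed: {a=15, b=11, d=11, e=17}
Op 1: UPDATE d=5 (auto-commit; committed d=5)
Op 2: BEGIN: in_txn=True, pending={}
Op 3: ROLLBACK: discarded pending []; in_txn=False
Op 4: BEGIN: in_txn=True, pending={}
Op 5: UPDATE d=26 (pending; pending now {d=26})
Op 6: UPDATE b=16 (pending; pending now {b=16, d=26})
Op 7: ROLLBACK: discarded pending ['b', 'd']; in_txn=False
Op 8: BEGIN: in_txn=True, pending={}
Op 9: UPDATE d=14 (pending; pending now {d=14})
ROLLBACK at op 7 discards: ['b', 'd']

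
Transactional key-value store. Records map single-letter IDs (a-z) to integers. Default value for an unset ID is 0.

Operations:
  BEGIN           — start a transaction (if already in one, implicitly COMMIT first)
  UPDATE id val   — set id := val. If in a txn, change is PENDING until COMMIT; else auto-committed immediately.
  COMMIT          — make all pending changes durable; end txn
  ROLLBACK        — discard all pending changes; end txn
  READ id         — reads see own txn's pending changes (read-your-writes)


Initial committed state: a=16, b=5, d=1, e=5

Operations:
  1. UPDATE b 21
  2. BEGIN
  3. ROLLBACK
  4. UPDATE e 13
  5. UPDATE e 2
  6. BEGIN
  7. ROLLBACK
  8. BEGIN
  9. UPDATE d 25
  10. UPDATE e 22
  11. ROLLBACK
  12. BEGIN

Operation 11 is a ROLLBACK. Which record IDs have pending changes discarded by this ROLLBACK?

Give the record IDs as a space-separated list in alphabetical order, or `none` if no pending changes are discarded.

Initial committed: {a=16, b=5, d=1, e=5}
Op 1: UPDATE b=21 (auto-commit; committed b=21)
Op 2: BEGIN: in_txn=True, pending={}
Op 3: ROLLBACK: discarded pending []; in_txn=False
Op 4: UPDATE e=13 (auto-commit; committed e=13)
Op 5: UPDATE e=2 (auto-commit; committed e=2)
Op 6: BEGIN: in_txn=True, pending={}
Op 7: ROLLBACK: discarded pending []; in_txn=False
Op 8: BEGIN: in_txn=True, pending={}
Op 9: UPDATE d=25 (pending; pending now {d=25})
Op 10: UPDATE e=22 (pending; pending now {d=25, e=22})
Op 11: ROLLBACK: discarded pending ['d', 'e']; in_txn=False
Op 12: BEGIN: in_txn=True, pending={}
ROLLBACK at op 11 discards: ['d', 'e']

Answer: d e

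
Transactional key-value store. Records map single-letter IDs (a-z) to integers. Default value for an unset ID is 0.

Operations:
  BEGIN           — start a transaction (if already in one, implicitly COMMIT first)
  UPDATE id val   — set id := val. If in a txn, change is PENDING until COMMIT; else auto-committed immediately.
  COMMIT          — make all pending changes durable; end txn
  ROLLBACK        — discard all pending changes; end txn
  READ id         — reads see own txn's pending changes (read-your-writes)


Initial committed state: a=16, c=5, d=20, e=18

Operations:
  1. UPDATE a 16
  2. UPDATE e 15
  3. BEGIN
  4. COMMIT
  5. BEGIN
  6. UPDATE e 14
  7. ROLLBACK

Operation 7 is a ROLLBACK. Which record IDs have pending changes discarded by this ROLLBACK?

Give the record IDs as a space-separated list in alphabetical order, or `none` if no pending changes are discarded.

Answer: e

Derivation:
Initial committed: {a=16, c=5, d=20, e=18}
Op 1: UPDATE a=16 (auto-commit; committed a=16)
Op 2: UPDATE e=15 (auto-commit; committed e=15)
Op 3: BEGIN: in_txn=True, pending={}
Op 4: COMMIT: merged [] into committed; committed now {a=16, c=5, d=20, e=15}
Op 5: BEGIN: in_txn=True, pending={}
Op 6: UPDATE e=14 (pending; pending now {e=14})
Op 7: ROLLBACK: discarded pending ['e']; in_txn=False
ROLLBACK at op 7 discards: ['e']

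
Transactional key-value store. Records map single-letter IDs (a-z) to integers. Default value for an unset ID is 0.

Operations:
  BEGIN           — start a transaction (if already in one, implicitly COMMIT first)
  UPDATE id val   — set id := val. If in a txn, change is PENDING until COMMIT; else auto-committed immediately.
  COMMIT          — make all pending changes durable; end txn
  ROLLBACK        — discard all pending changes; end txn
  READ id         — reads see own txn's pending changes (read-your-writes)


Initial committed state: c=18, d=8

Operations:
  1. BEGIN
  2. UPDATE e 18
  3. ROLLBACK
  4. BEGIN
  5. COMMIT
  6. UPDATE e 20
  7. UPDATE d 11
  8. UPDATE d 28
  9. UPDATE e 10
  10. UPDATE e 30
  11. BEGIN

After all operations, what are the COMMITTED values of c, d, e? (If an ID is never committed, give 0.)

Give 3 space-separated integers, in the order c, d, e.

Answer: 18 28 30

Derivation:
Initial committed: {c=18, d=8}
Op 1: BEGIN: in_txn=True, pending={}
Op 2: UPDATE e=18 (pending; pending now {e=18})
Op 3: ROLLBACK: discarded pending ['e']; in_txn=False
Op 4: BEGIN: in_txn=True, pending={}
Op 5: COMMIT: merged [] into committed; committed now {c=18, d=8}
Op 6: UPDATE e=20 (auto-commit; committed e=20)
Op 7: UPDATE d=11 (auto-commit; committed d=11)
Op 8: UPDATE d=28 (auto-commit; committed d=28)
Op 9: UPDATE e=10 (auto-commit; committed e=10)
Op 10: UPDATE e=30 (auto-commit; committed e=30)
Op 11: BEGIN: in_txn=True, pending={}
Final committed: {c=18, d=28, e=30}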